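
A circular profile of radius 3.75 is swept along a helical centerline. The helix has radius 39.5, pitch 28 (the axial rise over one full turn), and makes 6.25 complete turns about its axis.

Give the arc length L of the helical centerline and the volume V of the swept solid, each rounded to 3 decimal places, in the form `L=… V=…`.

L=1561.002 V=68962.947

2πR = 2π·39.5 = 248.185820
per-turn = √(248.185820² + 28²) = √(61596.2011 + 784) = √62380.2011 = 249.760287
L = 6.25 × 249.760287 = 1561.001795
V = π·3.75² × L = 44.178647 × 1561.001795 = 68962.946788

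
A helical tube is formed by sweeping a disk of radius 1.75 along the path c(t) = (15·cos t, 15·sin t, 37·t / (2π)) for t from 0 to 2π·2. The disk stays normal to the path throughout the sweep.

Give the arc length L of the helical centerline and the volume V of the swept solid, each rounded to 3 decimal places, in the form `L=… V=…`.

2πR = 2π·15 = 94.247780
per-turn = √(94.247780² + 37²) = √(8882.6440 + 1369) = √10251.6440 = 101.250402
L = 2 × 101.250402 = 202.500805
V = π·1.75² × L = 9.621128 × 202.500805 = 1948.286060

L=202.501 V=1948.286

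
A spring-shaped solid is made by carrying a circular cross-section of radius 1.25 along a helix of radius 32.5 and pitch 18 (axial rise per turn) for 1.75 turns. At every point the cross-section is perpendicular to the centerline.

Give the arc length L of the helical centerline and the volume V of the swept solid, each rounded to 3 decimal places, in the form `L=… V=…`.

2πR = 2π·32.5 = 204.203522
per-turn = √(204.203522² + 18²) = √(41699.0786 + 324) = √42023.0786 = 204.995314
L = 1.75 × 204.995314 = 358.741799
V = π·1.25² × L = 4.908739 × 358.741799 = 1760.969687

L=358.742 V=1760.970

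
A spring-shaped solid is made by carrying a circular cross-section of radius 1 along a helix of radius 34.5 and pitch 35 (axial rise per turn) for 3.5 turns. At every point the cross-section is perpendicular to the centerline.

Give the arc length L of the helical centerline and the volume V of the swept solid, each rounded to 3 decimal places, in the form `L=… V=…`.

2πR = 2π·34.5 = 216.769893
per-turn = √(216.769893² + 35²) = √(46989.1866 + 1225) = √48214.1866 = 219.577291
L = 3.5 × 219.577291 = 768.520517
V = π·1² × L = 3.141593 × 768.520517 = 2414.378411

L=768.521 V=2414.378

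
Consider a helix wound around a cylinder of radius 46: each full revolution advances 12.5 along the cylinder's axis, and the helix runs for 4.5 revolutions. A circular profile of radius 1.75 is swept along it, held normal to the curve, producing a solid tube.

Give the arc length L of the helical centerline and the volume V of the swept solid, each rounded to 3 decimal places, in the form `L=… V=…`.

2πR = 2π·46 = 289.026524
per-turn = √(289.026524² + 12.5²) = √(83536.3317 + 156.25) = √83692.5817 = 289.296702
L = 4.5 × 289.296702 = 1301.835158
V = π·1.75² × L = 9.621128 × 1301.835158 = 12525.122041

L=1301.835 V=12525.122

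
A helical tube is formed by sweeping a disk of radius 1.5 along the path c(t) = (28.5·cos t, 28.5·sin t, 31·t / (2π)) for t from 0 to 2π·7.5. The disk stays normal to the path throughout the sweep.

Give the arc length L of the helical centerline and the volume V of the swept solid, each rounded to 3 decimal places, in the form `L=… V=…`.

L=1363.007 V=9634.529

2πR = 2π·28.5 = 179.070781
per-turn = √(179.070781² + 31²) = √(32066.3447 + 961) = √33027.3447 = 181.734269
L = 7.5 × 181.734269 = 1363.007021
V = π·1.5² × L = 7.068583 × 1363.007021 = 9634.528899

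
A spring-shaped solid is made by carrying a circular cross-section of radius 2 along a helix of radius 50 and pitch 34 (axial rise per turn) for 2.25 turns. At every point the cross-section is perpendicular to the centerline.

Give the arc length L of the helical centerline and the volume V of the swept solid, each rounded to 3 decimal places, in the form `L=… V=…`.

L=710.986 V=8934.513

2πR = 2π·50 = 314.159265
per-turn = √(314.159265² + 34²) = √(98696.0440 + 1156) = √99852.0440 = 315.993740
L = 2.25 × 315.993740 = 710.985916
V = π·2² × L = 12.566371 × 710.985916 = 8934.512523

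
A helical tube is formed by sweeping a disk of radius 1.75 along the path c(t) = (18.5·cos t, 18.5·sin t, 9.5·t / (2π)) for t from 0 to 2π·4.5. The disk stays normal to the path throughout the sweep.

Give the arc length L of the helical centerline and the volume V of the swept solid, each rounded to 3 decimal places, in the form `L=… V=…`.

L=524.819 V=5049.353

2πR = 2π·18.5 = 116.238928
per-turn = √(116.238928² + 9.5²) = √(13511.4884 + 90.25) = √13601.7384 = 116.626491
L = 4.5 × 116.626491 = 524.819210
V = π·1.75² × L = 9.621128 × 524.819210 = 5049.352534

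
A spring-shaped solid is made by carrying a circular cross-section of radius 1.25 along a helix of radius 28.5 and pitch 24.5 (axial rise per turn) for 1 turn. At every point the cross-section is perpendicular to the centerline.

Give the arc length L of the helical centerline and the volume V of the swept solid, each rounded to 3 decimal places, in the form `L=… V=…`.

L=180.739 V=887.201

2πR = 2π·28.5 = 179.070781
per-turn = √(179.070781² + 24.5²) = √(32066.3447 + 600.25) = √32666.5947 = 180.739024
L = 1 × 180.739024 = 180.739024
V = π·1.25² × L = 4.908739 × 180.739024 = 887.200608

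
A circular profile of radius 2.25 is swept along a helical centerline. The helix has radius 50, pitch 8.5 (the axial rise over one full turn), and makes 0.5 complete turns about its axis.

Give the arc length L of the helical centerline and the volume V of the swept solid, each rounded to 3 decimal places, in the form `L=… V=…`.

L=157.137 V=2499.158

2πR = 2π·50 = 314.159265
per-turn = √(314.159265² + 8.5²) = √(98696.0440 + 72.25) = √98768.2940 = 314.274234
L = 0.5 × 314.274234 = 157.137117
V = π·2.25² × L = 15.904313 × 157.137117 = 2499.157861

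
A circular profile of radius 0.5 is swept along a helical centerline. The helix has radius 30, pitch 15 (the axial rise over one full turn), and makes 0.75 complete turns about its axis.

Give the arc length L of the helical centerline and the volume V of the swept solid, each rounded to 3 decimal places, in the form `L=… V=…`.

2πR = 2π·30 = 188.495559
per-turn = √(188.495559² + 15²) = √(35530.5758 + 225) = √35755.5758 = 189.091448
L = 0.75 × 189.091448 = 141.818586
V = π·0.5² × L = 0.785398 × 141.818586 = 111.384057

L=141.819 V=111.384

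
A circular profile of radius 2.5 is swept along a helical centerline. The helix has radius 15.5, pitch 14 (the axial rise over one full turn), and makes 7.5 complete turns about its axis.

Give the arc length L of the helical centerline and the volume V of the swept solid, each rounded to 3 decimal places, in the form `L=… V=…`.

2πR = 2π·15.5 = 97.389372
per-turn = √(97.389372² + 14²) = √(9484.6898 + 196) = √9680.6898 = 98.390497
L = 7.5 × 98.390497 = 737.928725
V = π·2.5² × L = 19.634954 × 737.928725 = 14489.196630

L=737.929 V=14489.197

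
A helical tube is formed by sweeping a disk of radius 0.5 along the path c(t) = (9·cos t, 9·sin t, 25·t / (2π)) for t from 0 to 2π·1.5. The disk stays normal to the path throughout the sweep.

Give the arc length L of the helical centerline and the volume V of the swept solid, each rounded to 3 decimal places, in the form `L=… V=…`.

L=92.743 V=72.840

2πR = 2π·9 = 56.548668
per-turn = √(56.548668² + 25²) = √(3197.7518 + 625) = √3822.7518 = 61.828406
L = 1.5 × 61.828406 = 92.742609
V = π·0.5² × L = 0.785398 × 92.742609 = 72.839875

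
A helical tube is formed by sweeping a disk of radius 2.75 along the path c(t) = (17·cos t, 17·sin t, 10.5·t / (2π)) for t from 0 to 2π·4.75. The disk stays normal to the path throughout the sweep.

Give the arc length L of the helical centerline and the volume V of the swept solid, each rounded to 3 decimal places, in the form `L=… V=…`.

2πR = 2π·17 = 106.814150
per-turn = √(106.814150² + 10.5²) = √(11409.2627 + 110.25) = √11519.5127 = 107.328993
L = 4.75 × 107.328993 = 509.812716
V = π·2.75² × L = 23.758294 × 509.812716 = 12112.280609

L=509.813 V=12112.281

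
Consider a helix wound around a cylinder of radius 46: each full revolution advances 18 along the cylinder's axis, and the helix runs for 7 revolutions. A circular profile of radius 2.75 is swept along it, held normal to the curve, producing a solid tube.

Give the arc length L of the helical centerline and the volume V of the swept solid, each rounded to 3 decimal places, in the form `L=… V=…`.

2πR = 2π·46 = 289.026524
per-turn = √(289.026524² + 18²) = √(83536.3317 + 324) = √83860.3317 = 289.586484
L = 7 × 289.586484 = 2027.105387
V = π·2.75² × L = 23.758294 × 2027.105387 = 48160.566656

L=2027.105 V=48160.567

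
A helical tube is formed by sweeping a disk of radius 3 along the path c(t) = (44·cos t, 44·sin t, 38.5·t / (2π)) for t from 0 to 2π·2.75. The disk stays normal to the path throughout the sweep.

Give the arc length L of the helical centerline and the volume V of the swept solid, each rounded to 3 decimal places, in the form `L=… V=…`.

2πR = 2π·44 = 276.460154
per-turn = √(276.460154² + 38.5²) = √(76430.2165 + 1482.25) = √77912.4665 = 279.128047
L = 2.75 × 279.128047 = 767.602129
V = π·3² × L = 28.274334 × 767.602129 = 21703.438872

L=767.602 V=21703.439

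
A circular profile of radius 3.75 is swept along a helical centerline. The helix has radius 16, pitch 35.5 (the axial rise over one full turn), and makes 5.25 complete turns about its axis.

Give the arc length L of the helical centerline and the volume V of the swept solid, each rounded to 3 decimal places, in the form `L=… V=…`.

2πR = 2π·16 = 100.530965
per-turn = √(100.530965² + 35.5²) = √(10106.4749 + 1260.25) = √11366.7249 = 106.614844
L = 5.25 × 106.614844 = 559.727930
V = π·3.75² × L = 44.178647 × 559.727930 = 24728.022448

L=559.728 V=24728.022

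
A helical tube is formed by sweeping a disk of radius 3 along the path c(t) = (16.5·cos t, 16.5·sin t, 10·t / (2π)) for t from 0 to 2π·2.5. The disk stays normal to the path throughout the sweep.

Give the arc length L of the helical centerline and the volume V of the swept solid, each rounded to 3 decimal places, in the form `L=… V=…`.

L=260.384 V=7362.193

2πR = 2π·16.5 = 103.672558
per-turn = √(103.672558² + 10²) = √(10747.9992 + 100) = √10847.9992 = 104.153729
L = 2.5 × 104.153729 = 260.384322
V = π·3² × L = 28.274334 × 260.384322 = 7362.193248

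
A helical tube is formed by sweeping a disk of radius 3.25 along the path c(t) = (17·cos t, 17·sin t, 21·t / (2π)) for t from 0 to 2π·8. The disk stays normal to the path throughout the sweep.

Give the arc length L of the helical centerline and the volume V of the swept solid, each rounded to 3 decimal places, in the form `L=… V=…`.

L=870.871 V=28898.185

2πR = 2π·17 = 106.814150
per-turn = √(106.814150² + 21²) = √(11409.2627 + 441) = √11850.2627 = 108.858912
L = 8 × 108.858912 = 870.871295
V = π·3.25² × L = 33.183072 × 870.871295 = 28898.185228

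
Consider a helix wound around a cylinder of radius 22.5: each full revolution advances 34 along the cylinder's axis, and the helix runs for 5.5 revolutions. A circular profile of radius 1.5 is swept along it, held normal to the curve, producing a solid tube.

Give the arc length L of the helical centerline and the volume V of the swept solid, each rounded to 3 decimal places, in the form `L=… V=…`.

2πR = 2π·22.5 = 141.371669
per-turn = √(141.371669² + 34²) = √(19985.9489 + 1156) = √21141.9489 = 145.402713
L = 5.5 × 145.402713 = 799.714921
V = π·1.5² × L = 7.068583 × 799.714921 = 5652.851671

L=799.715 V=5652.852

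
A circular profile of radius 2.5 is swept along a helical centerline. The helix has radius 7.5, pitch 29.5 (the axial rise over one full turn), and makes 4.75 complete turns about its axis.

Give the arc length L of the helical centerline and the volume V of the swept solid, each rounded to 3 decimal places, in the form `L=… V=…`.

L=264.081 V=5185.215

2πR = 2π·7.5 = 47.123890
per-turn = √(47.123890² + 29.5²) = √(2220.6610 + 870.25) = √3090.9110 = 55.595962
L = 4.75 × 55.595962 = 264.080819
V = π·2.5² × L = 19.634954 × 264.080819 = 5185.214765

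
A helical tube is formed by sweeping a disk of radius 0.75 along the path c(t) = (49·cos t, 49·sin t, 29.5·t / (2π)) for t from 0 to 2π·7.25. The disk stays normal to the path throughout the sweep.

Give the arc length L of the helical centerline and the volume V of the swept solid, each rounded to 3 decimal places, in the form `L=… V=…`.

2πR = 2π·49 = 307.876080
per-turn = √(307.876080² + 29.5²) = √(94787.6807 + 870.25) = √95657.9307 = 309.286163
L = 7.25 × 309.286163 = 2242.324682
V = π·0.75² × L = 1.767146 × 2242.324682 = 3962.514796

L=2242.325 V=3962.515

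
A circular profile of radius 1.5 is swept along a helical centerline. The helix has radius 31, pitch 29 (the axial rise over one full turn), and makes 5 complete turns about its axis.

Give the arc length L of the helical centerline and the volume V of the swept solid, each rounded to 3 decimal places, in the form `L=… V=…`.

2πR = 2π·31 = 194.778745
per-turn = √(194.778745² + 29²) = √(37938.7593 + 841) = √38779.7593 = 196.925771
L = 5 × 196.925771 = 984.628855
V = π·1.5² × L = 7.068583 × 984.628855 = 6959.931252

L=984.629 V=6959.931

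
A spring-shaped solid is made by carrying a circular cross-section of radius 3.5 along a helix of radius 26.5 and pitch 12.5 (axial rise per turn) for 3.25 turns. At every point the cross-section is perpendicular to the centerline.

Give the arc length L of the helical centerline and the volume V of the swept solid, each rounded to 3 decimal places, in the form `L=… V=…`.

L=542.662 V=20884.086

2πR = 2π·26.5 = 166.504411
per-turn = √(166.504411² + 12.5²) = √(27723.7188 + 156.25) = √27879.9688 = 166.972958
L = 3.25 × 166.972958 = 542.662114
V = π·3.5² × L = 38.484510 × 542.662114 = 20884.085559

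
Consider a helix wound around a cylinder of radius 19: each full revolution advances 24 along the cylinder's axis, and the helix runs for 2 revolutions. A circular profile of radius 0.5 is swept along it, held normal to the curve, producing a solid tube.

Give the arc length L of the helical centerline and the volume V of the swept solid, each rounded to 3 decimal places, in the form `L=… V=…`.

2πR = 2π·19 = 119.380521
per-turn = √(119.380521² + 24²) = √(14251.7088 + 576) = √14827.7088 = 121.769080
L = 2 × 121.769080 = 243.538159
V = π·0.5² × L = 0.785398 × 243.538159 = 191.274423

L=243.538 V=191.274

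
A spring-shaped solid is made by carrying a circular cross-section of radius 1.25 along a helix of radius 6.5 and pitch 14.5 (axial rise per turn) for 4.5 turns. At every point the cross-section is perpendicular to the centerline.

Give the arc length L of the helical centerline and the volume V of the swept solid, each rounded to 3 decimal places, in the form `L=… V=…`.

L=195.023 V=957.315

2πR = 2π·6.5 = 40.840704
per-turn = √(40.840704² + 14.5²) = √(1667.9631 + 210.25) = √1878.2131 = 43.338356
L = 4.5 × 43.338356 = 195.022604
V = π·1.25² × L = 4.908739 × 195.022604 = 957.314970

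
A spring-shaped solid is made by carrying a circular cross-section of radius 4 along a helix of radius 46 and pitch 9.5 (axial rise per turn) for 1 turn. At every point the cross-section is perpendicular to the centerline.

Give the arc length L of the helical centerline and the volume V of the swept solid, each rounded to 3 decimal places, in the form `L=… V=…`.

L=289.183 V=14535.903

2πR = 2π·46 = 289.026524
per-turn = √(289.026524² + 9.5²) = √(83536.3317 + 90.25) = √83626.5817 = 289.182610
L = 1 × 289.182610 = 289.182610
V = π·4² × L = 50.265482 × 289.182610 = 14535.903386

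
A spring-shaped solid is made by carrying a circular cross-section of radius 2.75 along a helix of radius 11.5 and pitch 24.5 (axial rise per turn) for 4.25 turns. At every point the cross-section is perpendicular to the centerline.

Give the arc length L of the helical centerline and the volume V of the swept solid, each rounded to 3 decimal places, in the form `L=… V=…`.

L=324.263 V=7703.944

2πR = 2π·11.5 = 72.256631
per-turn = √(72.256631² + 24.5²) = √(5221.0207 + 600.25) = √5821.2707 = 76.297252
L = 4.25 × 76.297252 = 324.263323
V = π·2.75² × L = 23.758294 × 324.263323 = 7703.943501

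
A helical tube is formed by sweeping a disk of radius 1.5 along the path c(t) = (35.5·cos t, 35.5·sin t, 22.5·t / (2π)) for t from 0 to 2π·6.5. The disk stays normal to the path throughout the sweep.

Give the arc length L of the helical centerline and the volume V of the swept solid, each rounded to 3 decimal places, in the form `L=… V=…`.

2πR = 2π·35.5 = 223.053078
per-turn = √(223.053078² + 22.5²) = √(49752.6758 + 506.25) = √50258.9258 = 224.185026
L = 6.5 × 224.185026 = 1457.202668
V = π·1.5² × L = 7.068583 × 1457.202668 = 10300.358689

L=1457.203 V=10300.359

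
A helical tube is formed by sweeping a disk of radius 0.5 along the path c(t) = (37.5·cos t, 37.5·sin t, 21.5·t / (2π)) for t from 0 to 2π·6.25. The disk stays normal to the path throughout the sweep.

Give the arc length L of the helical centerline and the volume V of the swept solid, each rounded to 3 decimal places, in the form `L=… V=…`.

2πR = 2π·37.5 = 235.619449
per-turn = √(235.619449² + 21.5²) = √(55516.5248 + 462.25) = √55978.7748 = 236.598341
L = 6.25 × 236.598341 = 1478.739629
V = π·0.5² × L = 0.785398 × 1478.739629 = 1161.399388

L=1478.740 V=1161.399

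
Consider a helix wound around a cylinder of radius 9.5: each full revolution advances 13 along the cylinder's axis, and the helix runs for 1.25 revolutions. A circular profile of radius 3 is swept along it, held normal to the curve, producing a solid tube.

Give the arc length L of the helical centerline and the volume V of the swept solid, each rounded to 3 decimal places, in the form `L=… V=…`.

L=76.362 V=2159.081

2πR = 2π·9.5 = 59.690260
per-turn = √(59.690260² + 13²) = √(3562.9272 + 169) = √3731.9272 = 61.089501
L = 1.25 × 61.089501 = 76.361877
V = π·3² × L = 28.274334 × 76.361877 = 2159.081201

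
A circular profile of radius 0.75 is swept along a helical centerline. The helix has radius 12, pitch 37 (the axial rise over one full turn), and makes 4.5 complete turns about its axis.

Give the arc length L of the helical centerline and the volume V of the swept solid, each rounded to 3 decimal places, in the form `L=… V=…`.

2πR = 2π·12 = 75.398224
per-turn = √(75.398224² + 37²) = √(5684.8921 + 1369) = √7053.8921 = 83.987452
L = 4.5 × 83.987452 = 377.943535
V = π·0.75² × L = 1.767146 × 377.943535 = 667.881356

L=377.944 V=667.881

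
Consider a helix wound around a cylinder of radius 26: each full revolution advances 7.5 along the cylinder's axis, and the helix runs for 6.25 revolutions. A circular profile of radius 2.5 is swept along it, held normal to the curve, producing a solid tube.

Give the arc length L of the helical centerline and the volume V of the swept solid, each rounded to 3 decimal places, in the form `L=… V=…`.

2πR = 2π·26 = 163.362818
per-turn = √(163.362818² + 7.5²) = √(26687.4103 + 56.25) = √26743.6603 = 163.534890
L = 6.25 × 163.534890 = 1022.093064
V = π·2.5² × L = 19.634954 × 1022.093064 = 20068.750373

L=1022.093 V=20068.750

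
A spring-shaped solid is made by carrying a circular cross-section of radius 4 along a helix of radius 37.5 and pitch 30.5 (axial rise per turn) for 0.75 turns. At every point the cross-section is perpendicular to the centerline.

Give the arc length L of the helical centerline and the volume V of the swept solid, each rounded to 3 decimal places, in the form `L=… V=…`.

2πR = 2π·37.5 = 235.619449
per-turn = √(235.619449² + 30.5²) = √(55516.5248 + 930.25) = √56446.7748 = 237.585300
L = 0.75 × 237.585300 = 178.188975
V = π·4² × L = 50.265482 × 178.188975 = 8956.754795

L=178.189 V=8956.755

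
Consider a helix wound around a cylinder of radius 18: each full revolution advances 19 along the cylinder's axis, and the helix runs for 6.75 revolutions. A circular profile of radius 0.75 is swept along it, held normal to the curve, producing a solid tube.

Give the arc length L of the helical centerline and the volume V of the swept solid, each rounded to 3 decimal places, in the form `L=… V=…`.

2πR = 2π·18 = 113.097336
per-turn = √(113.097336² + 19²) = √(12791.0073 + 361) = √13152.0073 = 114.682201
L = 6.75 × 114.682201 = 774.104859
V = π·0.75² × L = 1.767146 × 774.104859 = 1367.956203

L=774.105 V=1367.956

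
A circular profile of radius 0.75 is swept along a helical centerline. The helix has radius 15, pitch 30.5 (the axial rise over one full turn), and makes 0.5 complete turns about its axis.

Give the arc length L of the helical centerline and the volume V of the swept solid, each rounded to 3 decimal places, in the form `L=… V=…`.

2πR = 2π·15 = 94.247780
per-turn = √(94.247780² + 30.5²) = √(8882.6440 + 930.25) = √9812.8940 = 99.060052
L = 0.5 × 99.060052 = 49.530026
V = π·0.75² × L = 1.767146 × 49.530026 = 87.526781

L=49.530 V=87.527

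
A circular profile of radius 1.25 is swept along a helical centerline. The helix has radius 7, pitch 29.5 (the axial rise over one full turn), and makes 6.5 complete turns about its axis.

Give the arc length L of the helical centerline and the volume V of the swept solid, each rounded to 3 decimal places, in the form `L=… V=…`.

2πR = 2π·7 = 43.982297
per-turn = √(43.982297² + 29.5²) = √(1934.4425 + 870.25) = √2804.6925 = 52.959347
L = 6.5 × 52.959347 = 344.235757
V = π·1.25² × L = 4.908739 × 344.235757 = 1689.763322

L=344.236 V=1689.763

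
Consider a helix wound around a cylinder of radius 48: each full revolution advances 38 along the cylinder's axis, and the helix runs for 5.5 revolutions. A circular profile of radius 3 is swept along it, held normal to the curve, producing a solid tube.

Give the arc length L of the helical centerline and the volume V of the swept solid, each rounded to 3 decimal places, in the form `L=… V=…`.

2πR = 2π·48 = 301.592895
per-turn = √(301.592895² + 38²) = √(90958.2742 + 1444) = √92402.2742 = 303.977424
L = 5.5 × 303.977424 = 1671.875831
V = π·3² × L = 28.274334 × 1671.875831 = 47271.175448

L=1671.876 V=47271.175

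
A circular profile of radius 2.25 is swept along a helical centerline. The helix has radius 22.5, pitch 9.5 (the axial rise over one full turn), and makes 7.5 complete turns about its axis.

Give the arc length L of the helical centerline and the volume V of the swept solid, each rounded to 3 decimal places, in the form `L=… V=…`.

L=1062.679 V=16901.176

2πR = 2π·22.5 = 141.371669
per-turn = √(141.371669² + 9.5²) = √(19985.9489 + 90.25) = √20076.1989 = 141.690504
L = 7.5 × 141.690504 = 1062.678780
V = π·2.25² × L = 15.904313 × 1062.678780 = 16901.175728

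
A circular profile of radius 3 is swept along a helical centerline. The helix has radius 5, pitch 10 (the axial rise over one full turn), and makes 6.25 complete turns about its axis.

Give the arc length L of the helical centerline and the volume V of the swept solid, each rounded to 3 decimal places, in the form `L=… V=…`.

2πR = 2π·5 = 31.415927
per-turn = √(31.415927² + 10²) = √(986.9604 + 100) = √1086.9604 = 32.969083
L = 6.25 × 32.969083 = 206.056769
V = π·3² × L = 28.274334 × 206.056769 = 5826.117895

L=206.057 V=5826.118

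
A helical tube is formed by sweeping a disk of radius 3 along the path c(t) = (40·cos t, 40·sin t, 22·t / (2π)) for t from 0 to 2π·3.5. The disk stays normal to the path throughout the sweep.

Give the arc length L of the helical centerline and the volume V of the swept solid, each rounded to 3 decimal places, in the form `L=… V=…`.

2πR = 2π·40 = 251.327412
per-turn = √(251.327412² + 22²) = √(63165.4682 + 484) = √63649.4682 = 252.288462
L = 3.5 × 252.288462 = 883.009618
V = π·3² × L = 28.274334 × 883.009618 = 24966.508754

L=883.010 V=24966.509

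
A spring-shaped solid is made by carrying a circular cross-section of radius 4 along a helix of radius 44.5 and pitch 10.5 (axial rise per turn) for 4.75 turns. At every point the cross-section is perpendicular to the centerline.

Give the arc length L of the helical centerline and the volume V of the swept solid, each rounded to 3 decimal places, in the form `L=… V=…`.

2πR = 2π·44.5 = 279.601746
per-turn = √(279.601746² + 10.5²) = √(78177.1365 + 110.25) = √78287.3865 = 279.798832
L = 4.75 × 279.798832 = 1329.044453
V = π·4² × L = 50.265482 × 1329.044453 = 66805.060618

L=1329.044 V=66805.061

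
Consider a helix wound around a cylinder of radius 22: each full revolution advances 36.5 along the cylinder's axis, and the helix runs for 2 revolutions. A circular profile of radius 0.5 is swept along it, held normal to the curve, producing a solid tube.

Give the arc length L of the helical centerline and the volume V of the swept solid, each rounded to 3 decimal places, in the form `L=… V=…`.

L=285.936 V=224.573

2πR = 2π·22 = 138.230077
per-turn = √(138.230077² + 36.5²) = √(19107.5541 + 1332.25) = √20439.8041 = 142.967843
L = 2 × 142.967843 = 285.935686
V = π·0.5² × L = 0.785398 × 285.935686 = 224.573363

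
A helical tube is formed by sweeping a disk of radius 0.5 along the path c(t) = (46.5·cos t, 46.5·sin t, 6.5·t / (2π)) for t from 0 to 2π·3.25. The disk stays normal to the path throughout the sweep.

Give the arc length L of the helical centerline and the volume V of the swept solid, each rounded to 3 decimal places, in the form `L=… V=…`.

2πR = 2π·46.5 = 292.168117
per-turn = √(292.168117² + 6.5²) = √(85362.2085 + 42.25) = √85404.4585 = 292.240412
L = 3.25 × 292.240412 = 949.781339
V = π·0.5² × L = 0.785398 × 949.781339 = 745.956520

L=949.781 V=745.957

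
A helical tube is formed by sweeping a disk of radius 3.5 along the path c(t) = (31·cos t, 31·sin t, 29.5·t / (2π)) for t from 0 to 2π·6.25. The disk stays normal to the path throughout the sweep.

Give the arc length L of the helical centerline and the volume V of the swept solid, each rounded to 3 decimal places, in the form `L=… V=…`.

2πR = 2π·31 = 194.778745
per-turn = √(194.778745² + 29.5²) = √(37938.7593 + 870.25) = √38809.0093 = 197.000024
L = 6.25 × 197.000024 = 1231.250148
V = π·3.5² × L = 38.484510 × 1231.250148 = 47384.058634

L=1231.250 V=47384.059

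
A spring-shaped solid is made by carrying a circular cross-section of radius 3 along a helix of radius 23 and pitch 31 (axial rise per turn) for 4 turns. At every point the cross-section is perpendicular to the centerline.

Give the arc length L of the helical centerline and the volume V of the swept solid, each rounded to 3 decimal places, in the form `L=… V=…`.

2πR = 2π·23 = 144.513262
per-turn = √(144.513262² + 31²) = √(20884.0829 + 961) = √21845.0829 = 147.800822
L = 4 × 147.800822 = 591.203287
V = π·3² × L = 28.274334 × 591.203287 = 16715.879130

L=591.203 V=16715.879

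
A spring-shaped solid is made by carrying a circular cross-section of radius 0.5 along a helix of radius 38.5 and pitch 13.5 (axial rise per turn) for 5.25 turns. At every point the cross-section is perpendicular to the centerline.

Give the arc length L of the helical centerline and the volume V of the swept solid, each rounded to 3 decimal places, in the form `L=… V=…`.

2πR = 2π·38.5 = 241.902634
per-turn = √(241.902634² + 13.5²) = √(58516.8845 + 182.25) = √58699.1345 = 242.279043
L = 5.25 × 242.279043 = 1271.964974
V = π·0.5² × L = 0.785398 × 1271.964974 = 998.998954

L=1271.965 V=998.999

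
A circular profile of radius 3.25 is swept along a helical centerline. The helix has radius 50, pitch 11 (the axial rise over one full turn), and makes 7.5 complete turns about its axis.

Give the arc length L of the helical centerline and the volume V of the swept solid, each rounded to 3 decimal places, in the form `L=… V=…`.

2πR = 2π·50 = 314.159265
per-turn = √(314.159265² + 11²) = √(98696.0440 + 121) = √98817.0440 = 314.351784
L = 7.5 × 314.351784 = 2357.638379
V = π·3.25² × L = 33.183072 × 2357.638379 = 78233.685028

L=2357.638 V=78233.685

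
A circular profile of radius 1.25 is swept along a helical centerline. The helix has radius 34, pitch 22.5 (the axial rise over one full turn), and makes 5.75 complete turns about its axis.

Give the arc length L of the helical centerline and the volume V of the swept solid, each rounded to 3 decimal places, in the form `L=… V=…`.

2πR = 2π·34 = 213.628300
per-turn = √(213.628300² + 22.5²) = √(45637.0508 + 506.25) = √46143.3008 = 214.809918
L = 5.75 × 214.809918 = 1235.157027
V = π·1.25² × L = 4.908739 × 1235.157027 = 6063.062878

L=1235.157 V=6063.063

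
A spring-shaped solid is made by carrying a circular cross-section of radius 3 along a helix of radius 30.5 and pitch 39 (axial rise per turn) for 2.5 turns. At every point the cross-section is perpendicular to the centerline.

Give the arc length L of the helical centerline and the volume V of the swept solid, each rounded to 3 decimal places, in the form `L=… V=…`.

2πR = 2π·30.5 = 191.637152
per-turn = √(191.637152² + 39²) = √(36724.7980 + 1521) = √38245.7980 = 195.565329
L = 2.5 × 195.565329 = 488.913323
V = π·3² × L = 28.274334 × 488.913323 = 13823.698532

L=488.913 V=13823.699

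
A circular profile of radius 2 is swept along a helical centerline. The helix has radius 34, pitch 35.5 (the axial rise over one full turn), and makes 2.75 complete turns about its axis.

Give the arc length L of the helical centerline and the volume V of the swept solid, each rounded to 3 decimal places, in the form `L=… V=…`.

2πR = 2π·34 = 213.628300
per-turn = √(213.628300² + 35.5²) = √(45637.0508 + 1260.25) = √46897.3008 = 216.557846
L = 2.75 × 216.557846 = 595.534077
V = π·2² × L = 12.566371 × 595.534077 = 7483.701926

L=595.534 V=7483.702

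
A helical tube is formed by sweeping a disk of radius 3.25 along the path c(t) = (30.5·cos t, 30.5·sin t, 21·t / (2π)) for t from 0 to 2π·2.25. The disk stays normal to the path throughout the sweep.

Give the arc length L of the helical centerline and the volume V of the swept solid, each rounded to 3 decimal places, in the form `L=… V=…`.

2πR = 2π·30.5 = 191.637152
per-turn = √(191.637152² + 21²) = √(36724.7980 + 441) = √37165.7980 = 192.784330
L = 2.25 × 192.784330 = 433.764743
V = π·3.25² × L = 33.183072 × 433.764743 = 14393.646873

L=433.765 V=14393.647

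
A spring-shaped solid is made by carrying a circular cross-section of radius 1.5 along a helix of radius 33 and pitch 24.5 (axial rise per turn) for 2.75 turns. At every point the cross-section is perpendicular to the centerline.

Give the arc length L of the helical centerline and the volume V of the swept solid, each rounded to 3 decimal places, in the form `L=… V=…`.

2πR = 2π·33 = 207.345115
per-turn = √(207.345115² + 24.5²) = √(42991.9968 + 600.25) = √43592.2468 = 208.787564
L = 2.75 × 208.787564 = 574.165800
V = π·1.5² × L = 7.068583 × 574.165800 = 4058.538885

L=574.166 V=4058.539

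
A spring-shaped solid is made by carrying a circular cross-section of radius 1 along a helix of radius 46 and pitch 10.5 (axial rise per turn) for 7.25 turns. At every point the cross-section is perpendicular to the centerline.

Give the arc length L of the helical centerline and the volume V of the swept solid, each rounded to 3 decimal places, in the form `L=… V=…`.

L=2096.825 V=6587.369

2πR = 2π·46 = 289.026524
per-turn = √(289.026524² + 10.5²) = √(83536.3317 + 110.25) = √83646.5817 = 289.217188
L = 7.25 × 289.217188 = 2096.824611
V = π·1² × L = 3.141593 × 2096.824611 = 6587.368793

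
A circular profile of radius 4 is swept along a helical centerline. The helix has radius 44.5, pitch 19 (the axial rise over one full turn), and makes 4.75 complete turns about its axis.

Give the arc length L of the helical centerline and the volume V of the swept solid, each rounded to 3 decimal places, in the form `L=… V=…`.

2πR = 2π·44.5 = 279.601746
per-turn = √(279.601746² + 19²) = √(78177.1365 + 361) = √78538.1365 = 280.246564
L = 4.75 × 280.246564 = 1331.171178
V = π·4² × L = 50.265482 × 1331.171178 = 66911.961472

L=1331.171 V=66911.961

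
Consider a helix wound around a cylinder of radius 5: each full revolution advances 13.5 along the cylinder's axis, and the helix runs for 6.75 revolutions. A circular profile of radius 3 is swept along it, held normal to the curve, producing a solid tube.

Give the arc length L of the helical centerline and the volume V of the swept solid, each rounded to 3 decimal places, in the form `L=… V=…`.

2πR = 2π·5 = 31.415927
per-turn = √(31.415927² + 13.5²) = √(986.9604 + 182.25) = √1169.2104 = 34.193719
L = 6.75 × 34.193719 = 230.807605
V = π·3² × L = 28.274334 × 230.807605 = 6525.931296

L=230.808 V=6525.931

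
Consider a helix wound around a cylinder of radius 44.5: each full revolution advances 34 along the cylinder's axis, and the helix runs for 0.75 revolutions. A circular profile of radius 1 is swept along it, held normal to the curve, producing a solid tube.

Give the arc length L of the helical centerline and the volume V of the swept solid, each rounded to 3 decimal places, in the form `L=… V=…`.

L=211.246 V=663.649

2πR = 2π·44.5 = 279.601746
per-turn = √(279.601746² + 34²) = √(78177.1365 + 1156) = √79333.1365 = 281.661386
L = 0.75 × 281.661386 = 211.246040
V = π·1² × L = 3.141593 × 211.246040 = 663.649006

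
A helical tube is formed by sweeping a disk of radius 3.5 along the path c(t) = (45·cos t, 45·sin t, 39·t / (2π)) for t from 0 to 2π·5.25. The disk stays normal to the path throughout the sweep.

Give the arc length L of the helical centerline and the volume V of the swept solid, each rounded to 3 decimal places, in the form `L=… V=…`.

L=1498.457 V=57667.384

2πR = 2π·45 = 282.743339
per-turn = √(282.743339² + 39²) = √(79943.7956 + 1521) = √81464.7956 = 285.420384
L = 5.25 × 285.420384 = 1498.457016
V = π·3.5² × L = 38.484510 × 1498.457016 = 57667.384043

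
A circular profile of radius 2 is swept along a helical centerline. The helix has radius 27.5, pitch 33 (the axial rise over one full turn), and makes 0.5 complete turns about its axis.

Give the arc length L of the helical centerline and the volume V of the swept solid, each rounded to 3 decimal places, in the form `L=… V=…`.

2πR = 2π·27.5 = 172.787596
per-turn = √(172.787596² + 33²) = √(29855.5533 + 1089) = √30944.5533 = 175.910640
L = 0.5 × 175.910640 = 87.955320
V = π·2² × L = 12.566371 × 87.955320 = 1105.279149

L=87.955 V=1105.279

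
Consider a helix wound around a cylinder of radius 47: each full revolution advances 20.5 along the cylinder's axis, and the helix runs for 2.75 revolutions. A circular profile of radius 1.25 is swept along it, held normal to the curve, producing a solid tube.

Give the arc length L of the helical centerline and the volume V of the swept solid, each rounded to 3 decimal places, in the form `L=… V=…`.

L=814.056 V=3995.988

2πR = 2π·47 = 295.309709
per-turn = √(295.309709² + 20.5²) = √(87207.8245 + 420.25) = √87628.0745 = 296.020395
L = 2.75 × 296.020395 = 814.056087
V = π·1.25² × L = 4.908739 × 814.056087 = 3995.988474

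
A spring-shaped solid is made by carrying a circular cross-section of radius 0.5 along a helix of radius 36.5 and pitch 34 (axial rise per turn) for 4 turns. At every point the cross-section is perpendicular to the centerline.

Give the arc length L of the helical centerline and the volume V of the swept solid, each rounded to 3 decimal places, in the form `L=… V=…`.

L=927.372 V=728.356

2πR = 2π·36.5 = 229.336264
per-turn = √(229.336264² + 34²) = √(52595.1219 + 1156) = √53751.1219 = 231.842882
L = 4 × 231.842882 = 927.371527
V = π·0.5² × L = 0.785398 × 927.371527 = 728.355894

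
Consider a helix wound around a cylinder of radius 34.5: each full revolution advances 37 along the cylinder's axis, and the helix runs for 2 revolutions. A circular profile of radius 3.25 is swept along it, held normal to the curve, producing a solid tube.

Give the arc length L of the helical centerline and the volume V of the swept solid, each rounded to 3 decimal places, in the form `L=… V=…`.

L=439.810 V=14594.244

2πR = 2π·34.5 = 216.769893
per-turn = √(216.769893² + 37²) = √(46989.1866 + 1369) = √48358.1866 = 219.904949
L = 2 × 219.904949 = 439.809898
V = π·3.25² × L = 33.183072 × 439.809898 = 14594.243683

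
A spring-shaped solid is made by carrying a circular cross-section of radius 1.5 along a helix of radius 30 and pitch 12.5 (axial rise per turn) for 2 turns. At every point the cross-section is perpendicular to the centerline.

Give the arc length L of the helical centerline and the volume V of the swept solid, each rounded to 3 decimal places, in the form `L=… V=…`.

L=377.819 V=2670.646

2πR = 2π·30 = 188.495559
per-turn = √(188.495559² + 12.5²) = √(35530.5758 + 156.25) = √35686.8258 = 188.909571
L = 2 × 188.909571 = 377.819141
V = π·1.5² × L = 7.068583 × 377.819141 = 2670.646136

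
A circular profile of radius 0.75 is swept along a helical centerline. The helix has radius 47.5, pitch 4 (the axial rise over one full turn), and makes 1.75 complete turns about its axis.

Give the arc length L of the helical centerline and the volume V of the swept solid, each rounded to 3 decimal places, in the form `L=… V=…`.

L=522.337 V=923.045

2πR = 2π·47.5 = 298.451302
per-turn = √(298.451302² + 4²) = √(89073.1797 + 16) = √89089.1797 = 298.478106
L = 1.75 × 298.478106 = 522.336685
V = π·0.75² × L = 1.767146 × 522.336685 = 923.045115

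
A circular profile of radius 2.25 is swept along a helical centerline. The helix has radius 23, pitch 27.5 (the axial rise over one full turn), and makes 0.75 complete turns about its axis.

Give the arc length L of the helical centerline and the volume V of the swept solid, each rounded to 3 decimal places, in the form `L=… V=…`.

2πR = 2π·23 = 144.513262
per-turn = √(144.513262² + 27.5²) = √(20884.0829 + 756.25) = √21640.3329 = 147.106536
L = 0.75 × 147.106536 = 110.329902
V = π·2.25² × L = 15.904313 × 110.329902 = 1754.721273

L=110.330 V=1754.721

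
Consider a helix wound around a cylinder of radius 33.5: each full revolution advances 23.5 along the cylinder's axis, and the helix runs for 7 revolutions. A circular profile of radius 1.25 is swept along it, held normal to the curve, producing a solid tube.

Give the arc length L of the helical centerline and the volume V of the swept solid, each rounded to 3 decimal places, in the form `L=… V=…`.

L=1482.561 V=7277.506

2πR = 2π·33.5 = 210.486708
per-turn = √(210.486708² + 23.5²) = √(44304.6542 + 552.25) = √44856.9042 = 211.794486
L = 7 × 211.794486 = 1482.561400
V = π·1.25² × L = 4.908739 × 1482.561400 = 7277.506252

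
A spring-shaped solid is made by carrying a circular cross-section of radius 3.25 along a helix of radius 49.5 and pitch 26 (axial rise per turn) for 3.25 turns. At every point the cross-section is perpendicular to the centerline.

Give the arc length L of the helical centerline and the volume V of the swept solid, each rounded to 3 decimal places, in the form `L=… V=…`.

L=1014.333 V=33658.693

2πR = 2π·49.5 = 311.017673
per-turn = √(311.017673² + 26²) = √(96731.9927 + 676) = √97407.9927 = 312.102536
L = 3.25 × 312.102536 = 1014.333241
V = π·3.25² × L = 33.183072 × 1014.333241 = 33658.693369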